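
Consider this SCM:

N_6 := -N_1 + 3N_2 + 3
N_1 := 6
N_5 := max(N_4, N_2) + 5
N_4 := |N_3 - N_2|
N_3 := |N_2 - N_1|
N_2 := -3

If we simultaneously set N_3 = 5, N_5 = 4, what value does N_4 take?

8

The joint intervention fixes N_3 = 5, N_5 = 4, removing each variable's own equation.
N_4 = |N_3 - N_2|  [with N_3=5, N_2=-3]  = 8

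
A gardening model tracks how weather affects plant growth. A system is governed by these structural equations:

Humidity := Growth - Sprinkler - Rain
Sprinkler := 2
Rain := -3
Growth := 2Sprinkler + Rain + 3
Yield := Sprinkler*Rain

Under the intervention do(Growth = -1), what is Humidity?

0

The intervention breaks the incoming arrows to Growth: Growth := 2Sprinkler + Rain + 3 no longer applies, and Growth = -1.
Humidity = Growth - Sprinkler - Rain  [with Growth=-1, Sprinkler=2, Rain=-3]  = 0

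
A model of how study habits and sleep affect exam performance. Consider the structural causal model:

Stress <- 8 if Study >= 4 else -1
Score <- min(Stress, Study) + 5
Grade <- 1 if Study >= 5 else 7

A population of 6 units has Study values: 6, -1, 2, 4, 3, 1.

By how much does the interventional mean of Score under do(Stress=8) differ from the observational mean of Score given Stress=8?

The intervention sets Stress=8 in all 6 units regardless of Study. Recomputing Score per unit gives 11, 4, 7, 9, 8, 6; average 7.5.
Observing Stress=8 restricts to units where Stress's equation naturally yields 8: Study ∈ {6, 4}. In that subpopulation Score = 11, 9, mean 10.
Difference = 7.5 − 10 = -2.5.

-2.5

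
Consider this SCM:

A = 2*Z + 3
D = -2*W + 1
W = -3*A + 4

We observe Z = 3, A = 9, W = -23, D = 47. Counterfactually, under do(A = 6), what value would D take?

29

Under do(A=6), the mechanism A = 2*Z + 3 is discarded; A is fixed at 6.
W = -3*A + 4  [with A=6]  = -14
D = -2*W + 1  [with W=-14]  = 29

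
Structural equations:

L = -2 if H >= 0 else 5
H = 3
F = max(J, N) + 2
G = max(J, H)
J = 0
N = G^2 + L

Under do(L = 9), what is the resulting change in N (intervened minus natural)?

Intervening sets L = 9 and removes its equation (L = -2 if H >= 0 else 5).
G = max(J, H)  [with J=0, H=3]  = 3
N = G^2 + L  [with G=3, L=9]  = 18
Without intervention: G = max(J, H)  [with J=0, H=3]  = 3; L = -2 if H >= 0 else 5  [with H=3]  = -2; N = G^2 + L  [with G=3, L=-2]  = 7.
Change = 18 − 7 = 11.

11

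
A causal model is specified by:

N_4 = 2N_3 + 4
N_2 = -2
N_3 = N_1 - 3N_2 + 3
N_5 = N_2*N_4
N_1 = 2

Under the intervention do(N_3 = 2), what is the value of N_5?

-16

do(N_3=2) replaces the equation N_3 = N_1 - 3N_2 + 3 with the constant N_3 = 2.
N_4 = 2N_3 + 4  [with N_3=2]  = 8
N_5 = N_2*N_4  [with N_2=-2, N_4=8]  = -16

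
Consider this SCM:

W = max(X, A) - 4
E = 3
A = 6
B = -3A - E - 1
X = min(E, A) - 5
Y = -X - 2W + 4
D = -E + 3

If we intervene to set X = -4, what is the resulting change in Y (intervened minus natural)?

The intervention breaks the incoming arrows to X: X = min(E, A) - 5 no longer applies, and X = -4.
W = max(X, A) - 4  [with X=-4, A=6]  = 2
Y = -X - 2W + 4  [with X=-4, W=2]  = 4
Without intervention: X = min(E, A) - 5  [with E=3, A=6]  = -2; W = max(X, A) - 4  [with X=-2, A=6]  = 2; Y = -X - 2W + 4  [with X=-2, W=2]  = 2.
Change = 4 − 2 = 2.

2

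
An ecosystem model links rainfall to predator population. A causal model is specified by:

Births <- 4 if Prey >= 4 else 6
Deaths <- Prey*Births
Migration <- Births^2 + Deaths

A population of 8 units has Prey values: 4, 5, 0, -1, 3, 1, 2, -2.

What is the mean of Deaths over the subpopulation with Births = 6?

3

Observing Births=6 restricts to units where Births's equation naturally yields 6: Prey ∈ {0, -1, 3, 1, 2, -2}. In that subpopulation Deaths = 0, -6, 18, 6, 12, -12, mean 3.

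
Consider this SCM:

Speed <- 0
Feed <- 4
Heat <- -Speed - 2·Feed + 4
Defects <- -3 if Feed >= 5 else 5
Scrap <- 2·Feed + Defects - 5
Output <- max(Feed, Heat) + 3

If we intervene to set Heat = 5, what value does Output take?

The intervention breaks the incoming arrows to Heat: Heat <- -Speed - 2·Feed + 4 no longer applies, and Heat = 5.
Output = max(Feed, Heat) + 3  [with Feed=4, Heat=5]  = 8

8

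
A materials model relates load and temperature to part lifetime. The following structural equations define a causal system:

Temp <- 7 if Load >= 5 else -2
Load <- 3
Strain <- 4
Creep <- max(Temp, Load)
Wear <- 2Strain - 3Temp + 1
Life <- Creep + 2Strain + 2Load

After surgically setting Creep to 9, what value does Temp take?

-2

Under do(Creep=9), the mechanism Creep <- max(Temp, Load) is discarded; Creep is fixed at 9.
Since Temp is not a descendant of the intervened variable, it is unaffected.
Temp = 7 if Load >= 5 else -2  [with Load=3]  = -2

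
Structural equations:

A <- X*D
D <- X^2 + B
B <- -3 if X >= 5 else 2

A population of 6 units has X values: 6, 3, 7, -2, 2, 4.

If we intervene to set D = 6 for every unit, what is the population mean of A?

The intervention sets D=6 in all 6 units regardless of X. Recomputing A per unit gives 36, 18, 42, -12, 12, 24; average 20.

20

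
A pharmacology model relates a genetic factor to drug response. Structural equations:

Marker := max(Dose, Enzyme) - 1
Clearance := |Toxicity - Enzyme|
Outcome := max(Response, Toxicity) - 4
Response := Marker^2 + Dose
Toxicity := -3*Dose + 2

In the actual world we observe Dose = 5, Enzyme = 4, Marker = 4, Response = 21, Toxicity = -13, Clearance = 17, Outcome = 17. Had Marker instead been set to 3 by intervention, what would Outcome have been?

10

The intervention breaks the incoming arrows to Marker: Marker := max(Dose, Enzyme) - 1 no longer applies, and Marker = 3.
Response = Marker^2 + Dose  [with Marker=3, Dose=5]  = 14
Toxicity = -3*Dose + 2  [with Dose=5]  = -13
Outcome = max(Response, Toxicity) - 4  [with Response=14, Toxicity=-13]  = 10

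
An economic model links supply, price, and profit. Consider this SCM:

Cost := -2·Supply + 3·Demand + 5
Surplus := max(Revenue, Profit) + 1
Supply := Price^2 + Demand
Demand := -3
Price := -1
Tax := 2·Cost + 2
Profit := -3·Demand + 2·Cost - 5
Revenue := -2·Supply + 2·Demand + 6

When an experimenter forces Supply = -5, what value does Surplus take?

The intervention breaks the incoming arrows to Supply: Supply := Price^2 + Demand no longer applies, and Supply = -5.
Cost = -2·Supply + 3·Demand + 5  [with Supply=-5, Demand=-3]  = 6
Revenue = -2·Supply + 2·Demand + 6  [with Supply=-5, Demand=-3]  = 10
Profit = -3·Demand + 2·Cost - 5  [with Demand=-3, Cost=6]  = 16
Surplus = max(Revenue, Profit) + 1  [with Revenue=10, Profit=16]  = 17

17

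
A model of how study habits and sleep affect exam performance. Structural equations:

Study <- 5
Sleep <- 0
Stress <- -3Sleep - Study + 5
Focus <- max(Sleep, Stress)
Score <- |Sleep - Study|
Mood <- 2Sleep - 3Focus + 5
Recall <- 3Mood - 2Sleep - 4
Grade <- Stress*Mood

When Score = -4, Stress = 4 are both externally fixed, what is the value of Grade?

Under do(Score = -4, Stress = 4), each intervened variable's structural equation is replaced by its fixed value.
Focus = max(Sleep, Stress)  [with Sleep=0, Stress=4]  = 4
Mood = 2Sleep - 3Focus + 5  [with Sleep=0, Focus=4]  = -7
Grade = Stress*Mood  [with Stress=4, Mood=-7]  = -28

-28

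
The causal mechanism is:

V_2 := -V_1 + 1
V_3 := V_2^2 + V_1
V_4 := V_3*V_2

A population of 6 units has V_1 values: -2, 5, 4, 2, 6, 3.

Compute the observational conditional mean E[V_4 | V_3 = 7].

Observing V_3=7 restricts to units where V_3's equation naturally yields 7: V_1 ∈ {-2, 3}. In that subpopulation V_4 = 21, -14, mean 3.5.

3.5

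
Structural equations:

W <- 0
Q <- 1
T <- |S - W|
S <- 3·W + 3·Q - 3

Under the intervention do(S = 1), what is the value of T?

1

The intervention breaks the incoming arrows to S: S <- 3·W + 3·Q - 3 no longer applies, and S = 1.
T = |S - W|  [with S=1, W=0]  = 1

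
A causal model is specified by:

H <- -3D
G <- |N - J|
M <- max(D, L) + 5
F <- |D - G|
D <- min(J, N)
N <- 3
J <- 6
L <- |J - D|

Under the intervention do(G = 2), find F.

1

Under do(G=2), the mechanism G <- |N - J| is discarded; G is fixed at 2.
D = min(J, N)  [with J=6, N=3]  = 3
F = |D - G|  [with D=3, G=2]  = 1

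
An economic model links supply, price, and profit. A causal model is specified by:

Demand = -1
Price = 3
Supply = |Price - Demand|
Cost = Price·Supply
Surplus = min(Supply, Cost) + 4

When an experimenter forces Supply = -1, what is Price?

3

Under do(Supply=-1), the mechanism Supply = |Price - Demand| is discarded; Supply is fixed at -1.
Since Price is not a descendant of the intervened variable, it is unaffected.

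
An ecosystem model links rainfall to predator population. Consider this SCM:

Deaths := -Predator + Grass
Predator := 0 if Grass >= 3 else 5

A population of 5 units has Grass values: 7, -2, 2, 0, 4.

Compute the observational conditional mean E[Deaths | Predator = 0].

Conditioning on Predator=0 selects the 2 unit(s) with Grass ∈ {7, 4}. Their Deaths values: 7, 4. Mean = 5.5.

5.5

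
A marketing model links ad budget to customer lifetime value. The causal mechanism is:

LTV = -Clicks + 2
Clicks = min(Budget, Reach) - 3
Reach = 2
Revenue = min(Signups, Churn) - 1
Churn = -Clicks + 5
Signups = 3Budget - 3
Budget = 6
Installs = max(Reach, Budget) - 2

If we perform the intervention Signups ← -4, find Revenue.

Under do(Signups=-4), the mechanism Signups = 3Budget - 3 is discarded; Signups is fixed at -4.
Clicks = min(Budget, Reach) - 3  [with Budget=6, Reach=2]  = -1
Churn = -Clicks + 5  [with Clicks=-1]  = 6
Revenue = min(Signups, Churn) - 1  [with Signups=-4, Churn=6]  = -5

-5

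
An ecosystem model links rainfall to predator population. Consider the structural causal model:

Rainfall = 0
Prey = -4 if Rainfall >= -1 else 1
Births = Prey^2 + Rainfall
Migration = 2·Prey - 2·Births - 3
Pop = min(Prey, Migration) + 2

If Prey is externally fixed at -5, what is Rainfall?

Under do(Prey=-5), the mechanism Prey = -4 if Rainfall >= -1 else 1 is discarded; Prey is fixed at -5.
Rainfall is not downstream of the intervention, so its value is determined by the original equations.

0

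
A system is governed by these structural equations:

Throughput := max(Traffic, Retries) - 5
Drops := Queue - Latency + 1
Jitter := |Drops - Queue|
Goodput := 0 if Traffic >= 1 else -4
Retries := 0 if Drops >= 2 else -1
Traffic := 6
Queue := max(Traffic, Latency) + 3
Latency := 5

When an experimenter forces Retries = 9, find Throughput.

Under do(Retries=9), the mechanism Retries := 0 if Drops >= 2 else -1 is discarded; Retries is fixed at 9.
Throughput = max(Traffic, Retries) - 5  [with Traffic=6, Retries=9]  = 4

4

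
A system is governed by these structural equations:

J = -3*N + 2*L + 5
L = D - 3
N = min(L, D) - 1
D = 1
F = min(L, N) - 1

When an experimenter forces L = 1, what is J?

7

Under do(L=1), the mechanism L = D - 3 is discarded; L is fixed at 1.
N = min(L, D) - 1  [with L=1, D=1]  = 0
J = -3*N + 2*L + 5  [with N=0, L=1]  = 7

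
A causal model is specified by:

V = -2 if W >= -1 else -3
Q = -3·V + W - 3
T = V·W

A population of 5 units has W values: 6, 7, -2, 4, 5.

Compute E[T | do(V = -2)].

Every unit gets V=-2 under the intervention. T values become -12, -14, 4, -8, -10; E[T|do(V=-2)] = -8.

-8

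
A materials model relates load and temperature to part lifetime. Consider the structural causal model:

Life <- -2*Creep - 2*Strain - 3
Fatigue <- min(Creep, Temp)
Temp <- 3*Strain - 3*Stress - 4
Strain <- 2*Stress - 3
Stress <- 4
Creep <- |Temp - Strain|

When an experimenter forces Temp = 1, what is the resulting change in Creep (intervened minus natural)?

The intervention breaks the incoming arrows to Temp: Temp <- 3*Strain - 3*Stress - 4 no longer applies, and Temp = 1.
Strain = 2*Stress - 3  [with Stress=4]  = 5
Creep = |Temp - Strain|  [with Temp=1, Strain=5]  = 4
Without intervention: Strain = 2*Stress - 3  [with Stress=4]  = 5; Temp = 3*Strain - 3*Stress - 4  [with Strain=5, Stress=4]  = -1; Creep = |Temp - Strain|  [with Temp=-1, Strain=5]  = 6.
Change = 4 − 6 = -2.

-2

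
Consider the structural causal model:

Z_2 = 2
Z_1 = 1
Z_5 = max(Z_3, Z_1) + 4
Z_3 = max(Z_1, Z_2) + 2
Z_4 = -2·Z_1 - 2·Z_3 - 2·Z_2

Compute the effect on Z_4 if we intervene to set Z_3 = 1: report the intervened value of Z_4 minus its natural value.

The intervention breaks the incoming arrows to Z_3: Z_3 = max(Z_1, Z_2) + 2 no longer applies, and Z_3 = 1.
Z_4 = -2·Z_1 - 2·Z_3 - 2·Z_2  [with Z_1=1, Z_3=1, Z_2=2]  = -8
Without intervention: Z_3 = max(Z_1, Z_2) + 2  [with Z_1=1, Z_2=2]  = 4; Z_4 = -2·Z_1 - 2·Z_3 - 2·Z_2  [with Z_1=1, Z_3=4, Z_2=2]  = -14.
Change = -8 − (-14) = 6.

6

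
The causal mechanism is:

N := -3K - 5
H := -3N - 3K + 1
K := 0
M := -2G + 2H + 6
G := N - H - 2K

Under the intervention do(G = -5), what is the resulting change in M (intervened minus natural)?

-32

Intervening sets G = -5 and removes its equation (G := N - H - 2K).
N = -3K - 5  [with K=0]  = -5
H = -3N - 3K + 1  [with N=-5, K=0]  = 16
M = -2G + 2H + 6  [with G=-5, H=16]  = 48
Without intervention: N = -3K - 5  [with K=0]  = -5; H = -3N - 3K + 1  [with N=-5, K=0]  = 16; G = N - H - 2K  [with N=-5, H=16, K=0]  = -21; M = -2G + 2H + 6  [with G=-21, H=16]  = 80.
Change = 48 − 80 = -32.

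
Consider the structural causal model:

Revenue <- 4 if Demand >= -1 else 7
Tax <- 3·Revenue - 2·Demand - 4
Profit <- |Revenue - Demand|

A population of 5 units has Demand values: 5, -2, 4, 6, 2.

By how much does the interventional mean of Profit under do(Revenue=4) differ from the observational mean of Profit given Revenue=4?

0.95

Every unit gets Revenue=4 under the intervention. Profit values become 1, 6, 0, 2, 2; E[Profit|do(Revenue=4)] = 2.2.
Observing Revenue=4 restricts to units where Revenue's equation naturally yields 4: Demand ∈ {5, 4, 6, 2}. In that subpopulation Profit = 1, 0, 2, 2, mean 1.25.
Difference = 2.2 − 1.25 = 0.95.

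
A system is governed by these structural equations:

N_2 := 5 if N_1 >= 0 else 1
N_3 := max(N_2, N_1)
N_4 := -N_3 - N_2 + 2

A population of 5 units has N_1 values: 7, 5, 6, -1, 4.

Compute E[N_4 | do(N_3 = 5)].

The intervention sets N_3=5 in all 5 units regardless of N_1. Recomputing N_4 per unit gives -8, -8, -8, -4, -8; average -7.2.

-7.2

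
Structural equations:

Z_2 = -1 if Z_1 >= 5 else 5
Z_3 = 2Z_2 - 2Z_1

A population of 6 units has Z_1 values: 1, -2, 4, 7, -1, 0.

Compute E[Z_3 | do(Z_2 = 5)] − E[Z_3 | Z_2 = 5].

The intervention sets Z_2=5 in all 6 units regardless of Z_1. Recomputing Z_3 per unit gives 8, 14, 2, -4, 12, 10; average 7.
Observing Z_2=5 restricts to units where Z_2's equation naturally yields 5: Z_1 ∈ {1, -2, 4, -1, 0}. In that subpopulation Z_3 = 8, 14, 2, 12, 10, mean 9.2.
Difference = 7 − 9.2 = -2.2.

-2.2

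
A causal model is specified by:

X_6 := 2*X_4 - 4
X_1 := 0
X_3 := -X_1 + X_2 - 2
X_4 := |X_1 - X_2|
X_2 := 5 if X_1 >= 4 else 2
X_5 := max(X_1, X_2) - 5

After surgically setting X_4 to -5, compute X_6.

Under do(X_4=-5), the mechanism X_4 := |X_1 - X_2| is discarded; X_4 is fixed at -5.
X_6 = 2*X_4 - 4  [with X_4=-5]  = -14

-14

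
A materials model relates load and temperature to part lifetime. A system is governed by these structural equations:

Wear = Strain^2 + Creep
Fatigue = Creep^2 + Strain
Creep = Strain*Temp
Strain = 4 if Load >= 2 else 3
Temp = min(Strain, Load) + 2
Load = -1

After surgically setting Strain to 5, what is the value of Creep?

Under do(Strain=5), the mechanism Strain = 4 if Load >= 2 else 3 is discarded; Strain is fixed at 5.
Temp = min(Strain, Load) + 2  [with Strain=5, Load=-1]  = 1
Creep = Strain*Temp  [with Strain=5, Temp=1]  = 5

5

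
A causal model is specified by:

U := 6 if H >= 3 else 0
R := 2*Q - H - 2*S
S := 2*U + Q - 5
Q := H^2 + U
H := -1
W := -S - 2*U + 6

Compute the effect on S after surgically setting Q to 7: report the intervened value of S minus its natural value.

6

The intervention breaks the incoming arrows to Q: Q := H^2 + U no longer applies, and Q = 7.
U = 6 if H >= 3 else 0  [with H=-1]  = 0
S = 2*U + Q - 5  [with U=0, Q=7]  = 2
Without intervention: U = 6 if H >= 3 else 0  [with H=-1]  = 0; Q = H^2 + U  [with H=-1, U=0]  = 1; S = 2*U + Q - 5  [with U=0, Q=1]  = -4.
Change = 2 − (-4) = 6.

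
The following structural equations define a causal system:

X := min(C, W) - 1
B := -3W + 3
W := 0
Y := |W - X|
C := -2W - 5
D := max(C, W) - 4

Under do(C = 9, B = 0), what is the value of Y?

1

Setting C = 9, B = 0 by intervention discards those variables' equations.
X = min(C, W) - 1  [with C=9, W=0]  = -1
Y = |W - X|  [with W=0, X=-1]  = 1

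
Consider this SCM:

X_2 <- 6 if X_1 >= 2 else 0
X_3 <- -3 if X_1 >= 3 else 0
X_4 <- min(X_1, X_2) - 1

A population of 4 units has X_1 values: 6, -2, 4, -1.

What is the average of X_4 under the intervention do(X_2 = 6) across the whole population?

Every unit gets X_2=6 under the intervention. X_4 values become 5, -3, 3, -2; E[X_4|do(X_2=6)] = 0.75.

0.75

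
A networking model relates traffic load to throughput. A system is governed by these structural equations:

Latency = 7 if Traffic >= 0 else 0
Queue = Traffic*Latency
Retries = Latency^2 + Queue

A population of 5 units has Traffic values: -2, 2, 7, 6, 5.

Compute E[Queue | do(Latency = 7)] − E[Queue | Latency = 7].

-9.8

Under do(Latency=7), Latency's equation is replaced by Latency=7 for every unit. Per-unit Queue: -14, 14, 49, 42, 35. Mean = 25.2.
Observing Latency=7 restricts to units where Latency's equation naturally yields 7: Traffic ∈ {2, 7, 6, 5}. In that subpopulation Queue = 14, 49, 42, 35, mean 35.
Difference = 25.2 − 35 = -9.8.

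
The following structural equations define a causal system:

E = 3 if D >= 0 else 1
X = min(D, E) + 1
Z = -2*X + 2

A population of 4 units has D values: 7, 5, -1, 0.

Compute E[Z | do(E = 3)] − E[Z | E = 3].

1.5

Every unit gets E=3 under the intervention. Z values become -6, -6, 2, 0; E[Z|do(E=3)] = -2.5.
Observing E=3 restricts to units where E's equation naturally yields 3: D ∈ {7, 5, 0}. In that subpopulation Z = -6, -6, 0, mean -4.
Difference = -2.5 − (-4) = 1.5.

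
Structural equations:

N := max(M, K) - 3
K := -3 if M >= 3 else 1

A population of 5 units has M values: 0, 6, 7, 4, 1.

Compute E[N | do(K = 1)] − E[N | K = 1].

Every unit gets K=1 under the intervention. N values become -2, 3, 4, 1, -2; E[N|do(K=1)] = 0.8.
Observing K=1 restricts to units where K's equation naturally yields 1: M ∈ {0, 1}. In that subpopulation N = -2, -2, mean -2.
Difference = 0.8 − (-2) = 2.8.

2.8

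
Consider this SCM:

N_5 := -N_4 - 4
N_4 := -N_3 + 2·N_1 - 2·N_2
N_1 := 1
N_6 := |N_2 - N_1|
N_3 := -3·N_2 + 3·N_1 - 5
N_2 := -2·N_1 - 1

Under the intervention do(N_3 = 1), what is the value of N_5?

-11

do(N_3=1) replaces the equation N_3 := -3·N_2 + 3·N_1 - 5 with the constant N_3 = 1.
N_2 = -2·N_1 - 1  [with N_1=1]  = -3
N_4 = -N_3 + 2·N_1 - 2·N_2  [with N_3=1, N_1=1, N_2=-3]  = 7
N_5 = -N_4 - 4  [with N_4=7]  = -11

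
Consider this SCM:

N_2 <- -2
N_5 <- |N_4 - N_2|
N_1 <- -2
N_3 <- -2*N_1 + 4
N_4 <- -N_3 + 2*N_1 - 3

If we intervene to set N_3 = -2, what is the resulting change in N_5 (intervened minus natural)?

-10

do(N_3=-2) replaces the equation N_3 <- -2*N_1 + 4 with the constant N_3 = -2.
N_4 = -N_3 + 2*N_1 - 3  [with N_3=-2, N_1=-2]  = -5
N_5 = |N_4 - N_2|  [with N_4=-5, N_2=-2]  = 3
Without intervention: N_3 = -2*N_1 + 4  [with N_1=-2]  = 8; N_4 = -N_3 + 2*N_1 - 3  [with N_3=8, N_1=-2]  = -15; N_5 = |N_4 - N_2|  [with N_4=-15, N_2=-2]  = 13.
Change = 3 − 13 = -10.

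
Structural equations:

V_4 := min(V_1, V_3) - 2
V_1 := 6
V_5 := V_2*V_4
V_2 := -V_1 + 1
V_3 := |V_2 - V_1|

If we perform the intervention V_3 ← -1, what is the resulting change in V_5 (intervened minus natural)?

35

do(V_3=-1) replaces the equation V_3 := |V_2 - V_1| with the constant V_3 = -1.
V_2 = -V_1 + 1  [with V_1=6]  = -5
V_4 = min(V_1, V_3) - 2  [with V_1=6, V_3=-1]  = -3
V_5 = V_2*V_4  [with V_2=-5, V_4=-3]  = 15
Without intervention: V_2 = -V_1 + 1  [with V_1=6]  = -5; V_3 = |V_2 - V_1|  [with V_2=-5, V_1=6]  = 11; V_4 = min(V_1, V_3) - 2  [with V_1=6, V_3=11]  = 4; V_5 = V_2*V_4  [with V_2=-5, V_4=4]  = -20.
Change = 15 − (-20) = 35.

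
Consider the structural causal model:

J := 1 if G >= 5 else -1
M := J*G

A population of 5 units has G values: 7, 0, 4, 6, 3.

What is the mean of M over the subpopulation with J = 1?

E[M|J=1] averages over only the 2 units with J=1 (G = 7, 6): M = 7, 6, mean 6.5.

6.5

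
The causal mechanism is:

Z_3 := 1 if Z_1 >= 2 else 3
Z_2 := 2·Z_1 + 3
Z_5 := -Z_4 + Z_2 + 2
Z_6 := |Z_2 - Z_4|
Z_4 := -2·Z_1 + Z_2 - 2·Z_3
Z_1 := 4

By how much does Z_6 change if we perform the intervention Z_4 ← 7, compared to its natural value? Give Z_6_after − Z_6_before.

Under do(Z_4=7), the mechanism Z_4 := -2·Z_1 + Z_2 - 2·Z_3 is discarded; Z_4 is fixed at 7.
Z_2 = 2·Z_1 + 3  [with Z_1=4]  = 11
Z_6 = |Z_2 - Z_4|  [with Z_2=11, Z_4=7]  = 4
Without intervention: Z_2 = 2·Z_1 + 3  [with Z_1=4]  = 11; Z_3 = 1 if Z_1 >= 2 else 3  [with Z_1=4]  = 1; Z_4 = -2·Z_1 + Z_2 - 2·Z_3  [with Z_1=4, Z_2=11, Z_3=1]  = 1; Z_6 = |Z_2 - Z_4|  [with Z_2=11, Z_4=1]  = 10.
Change = 4 − 10 = -6.

-6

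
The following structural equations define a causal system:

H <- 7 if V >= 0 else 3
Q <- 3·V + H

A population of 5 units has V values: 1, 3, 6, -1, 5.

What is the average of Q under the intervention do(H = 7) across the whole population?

15.4

do(H=7) breaks H's dependence on V. With H=7 fixed, Q across the units is 10, 16, 25, 4, 22, mean 15.4.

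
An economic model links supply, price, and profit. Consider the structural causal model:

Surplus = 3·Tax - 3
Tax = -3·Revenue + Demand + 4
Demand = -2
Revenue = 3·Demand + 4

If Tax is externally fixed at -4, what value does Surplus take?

The intervention breaks the incoming arrows to Tax: Tax = -3·Revenue + Demand + 4 no longer applies, and Tax = -4.
Surplus = 3·Tax - 3  [with Tax=-4]  = -15

-15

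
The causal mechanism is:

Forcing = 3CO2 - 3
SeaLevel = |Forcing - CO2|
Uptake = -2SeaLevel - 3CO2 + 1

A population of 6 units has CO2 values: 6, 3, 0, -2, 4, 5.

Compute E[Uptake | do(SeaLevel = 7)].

The intervention sets SeaLevel=7 in all 6 units regardless of CO2. Recomputing Uptake per unit gives -31, -22, -13, -7, -25, -28; average -21.

-21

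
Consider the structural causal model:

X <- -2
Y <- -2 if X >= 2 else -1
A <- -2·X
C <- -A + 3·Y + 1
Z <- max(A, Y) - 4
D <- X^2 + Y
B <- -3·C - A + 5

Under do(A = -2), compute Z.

-5

do(A=-2) replaces the equation A <- -2·X with the constant A = -2.
Y = -2 if X >= 2 else -1  [with X=-2]  = -1
Z = max(A, Y) - 4  [with A=-2, Y=-1]  = -5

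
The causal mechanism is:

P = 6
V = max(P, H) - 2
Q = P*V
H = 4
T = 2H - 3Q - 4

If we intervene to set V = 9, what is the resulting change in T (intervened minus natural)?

do(V=9) replaces the equation V = max(P, H) - 2 with the constant V = 9.
Q = P*V  [with P=6, V=9]  = 54
T = 2H - 3Q - 4  [with H=4, Q=54]  = -158
Without intervention: V = max(P, H) - 2  [with P=6, H=4]  = 4; Q = P*V  [with P=6, V=4]  = 24; T = 2H - 3Q - 4  [with H=4, Q=24]  = -68.
Change = -158 − (-68) = -90.

-90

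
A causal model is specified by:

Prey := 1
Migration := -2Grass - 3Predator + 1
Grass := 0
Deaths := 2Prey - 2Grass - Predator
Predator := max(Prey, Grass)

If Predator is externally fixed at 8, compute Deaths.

The intervention breaks the incoming arrows to Predator: Predator := max(Prey, Grass) no longer applies, and Predator = 8.
Deaths = 2Prey - 2Grass - Predator  [with Prey=1, Grass=0, Predator=8]  = -6

-6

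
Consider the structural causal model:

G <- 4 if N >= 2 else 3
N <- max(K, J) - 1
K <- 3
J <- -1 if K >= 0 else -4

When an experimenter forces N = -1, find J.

-1

Under do(N=-1), the mechanism N <- max(K, J) - 1 is discarded; N is fixed at -1.
Since J is not a descendant of the intervened variable, it is unaffected.
J = -1 if K >= 0 else -4  [with K=3]  = -1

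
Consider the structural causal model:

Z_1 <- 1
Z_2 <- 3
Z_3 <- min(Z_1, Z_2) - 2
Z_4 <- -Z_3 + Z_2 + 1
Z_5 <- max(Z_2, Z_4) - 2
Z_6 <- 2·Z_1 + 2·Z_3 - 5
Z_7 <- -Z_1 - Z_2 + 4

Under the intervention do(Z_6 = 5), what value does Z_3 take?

do(Z_6=5) replaces the equation Z_6 <- 2·Z_1 + 2·Z_3 - 5 with the constant Z_6 = 5.
Z_3 is not downstream of the intervention, so its value is determined by the original equations.
Z_3 = min(Z_1, Z_2) - 2  [with Z_1=1, Z_2=3]  = -1

-1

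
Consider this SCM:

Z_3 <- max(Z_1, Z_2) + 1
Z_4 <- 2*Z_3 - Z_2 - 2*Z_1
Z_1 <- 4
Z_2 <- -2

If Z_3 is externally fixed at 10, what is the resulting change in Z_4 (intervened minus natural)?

10

The intervention breaks the incoming arrows to Z_3: Z_3 <- max(Z_1, Z_2) + 1 no longer applies, and Z_3 = 10.
Z_4 = 2*Z_3 - Z_2 - 2*Z_1  [with Z_3=10, Z_2=-2, Z_1=4]  = 14
Without intervention: Z_3 = max(Z_1, Z_2) + 1  [with Z_1=4, Z_2=-2]  = 5; Z_4 = 2*Z_3 - Z_2 - 2*Z_1  [with Z_3=5, Z_2=-2, Z_1=4]  = 4.
Change = 14 − 4 = 10.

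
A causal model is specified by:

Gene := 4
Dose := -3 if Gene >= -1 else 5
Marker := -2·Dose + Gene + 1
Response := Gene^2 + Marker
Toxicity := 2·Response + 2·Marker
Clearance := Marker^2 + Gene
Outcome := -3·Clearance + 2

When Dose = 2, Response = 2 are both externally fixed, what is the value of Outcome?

-13

Setting Dose = 2, Response = 2 by intervention discards those variables' equations.
Marker = -2·Dose + Gene + 1  [with Dose=2, Gene=4]  = 1
Clearance = Marker^2 + Gene  [with Marker=1, Gene=4]  = 5
Outcome = -3·Clearance + 2  [with Clearance=5]  = -13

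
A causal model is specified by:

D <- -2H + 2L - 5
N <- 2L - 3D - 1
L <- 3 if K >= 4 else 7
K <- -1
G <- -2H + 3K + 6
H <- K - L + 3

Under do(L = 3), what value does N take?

-4

Under do(L=3), the mechanism L <- 3 if K >= 4 else 7 is discarded; L is fixed at 3.
H = K - L + 3  [with K=-1, L=3]  = -1
D = -2H + 2L - 5  [with H=-1, L=3]  = 3
N = 2L - 3D - 1  [with L=3, D=3]  = -4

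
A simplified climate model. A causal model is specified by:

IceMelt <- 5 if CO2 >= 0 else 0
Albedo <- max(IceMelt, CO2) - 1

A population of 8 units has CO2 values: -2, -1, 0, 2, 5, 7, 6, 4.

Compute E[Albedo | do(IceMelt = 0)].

The intervention sets IceMelt=0 in all 8 units regardless of CO2. Recomputing Albedo per unit gives -1, -1, -1, 1, 4, 6, 5, 3; average 2.

2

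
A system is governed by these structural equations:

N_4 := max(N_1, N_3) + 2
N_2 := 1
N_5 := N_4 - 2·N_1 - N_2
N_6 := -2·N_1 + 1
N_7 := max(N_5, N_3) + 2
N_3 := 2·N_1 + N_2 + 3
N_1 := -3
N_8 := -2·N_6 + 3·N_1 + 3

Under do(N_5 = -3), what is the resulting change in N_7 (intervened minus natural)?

Under do(N_5=-3), the mechanism N_5 := N_4 - 2·N_1 - N_2 is discarded; N_5 is fixed at -3.
N_3 = 2·N_1 + N_2 + 3  [with N_1=-3, N_2=1]  = -2
N_7 = max(N_5, N_3) + 2  [with N_5=-3, N_3=-2]  = 0
Without intervention: N_3 = 2·N_1 + N_2 + 3  [with N_1=-3, N_2=1]  = -2; N_4 = max(N_1, N_3) + 2  [with N_1=-3, N_3=-2]  = 0; N_5 = N_4 - 2·N_1 - N_2  [with N_4=0, N_1=-3, N_2=1]  = 5; N_7 = max(N_5, N_3) + 2  [with N_5=5, N_3=-2]  = 7.
Change = 0 − 7 = -7.

-7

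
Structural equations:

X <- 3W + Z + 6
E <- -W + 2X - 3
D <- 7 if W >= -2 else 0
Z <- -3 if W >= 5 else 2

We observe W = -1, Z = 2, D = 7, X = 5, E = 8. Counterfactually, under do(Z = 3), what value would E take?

10

do(Z=3) replaces the equation Z <- -3 if W >= 5 else 2 with the constant Z = 3.
X = 3W + Z + 6  [with W=-1, Z=3]  = 6
E = -W + 2X - 3  [with W=-1, X=6]  = 10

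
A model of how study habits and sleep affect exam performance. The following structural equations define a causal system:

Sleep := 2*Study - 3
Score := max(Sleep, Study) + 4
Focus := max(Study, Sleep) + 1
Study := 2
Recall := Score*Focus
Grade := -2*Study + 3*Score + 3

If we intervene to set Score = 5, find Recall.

15

Intervening sets Score = 5 and removes its equation (Score := max(Sleep, Study) + 4).
Sleep = 2*Study - 3  [with Study=2]  = 1
Focus = max(Study, Sleep) + 1  [with Study=2, Sleep=1]  = 3
Recall = Score*Focus  [with Score=5, Focus=3]  = 15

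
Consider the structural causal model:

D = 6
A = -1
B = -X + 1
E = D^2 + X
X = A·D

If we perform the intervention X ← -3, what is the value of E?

The intervention breaks the incoming arrows to X: X = A·D no longer applies, and X = -3.
E = D^2 + X  [with D=6, X=-3]  = 33

33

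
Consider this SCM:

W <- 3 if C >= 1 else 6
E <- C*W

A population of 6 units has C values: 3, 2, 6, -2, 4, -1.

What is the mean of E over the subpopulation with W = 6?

E[E|W=6] averages over only the 2 units with W=6 (C = -2, -1): E = -12, -6, mean -9.

-9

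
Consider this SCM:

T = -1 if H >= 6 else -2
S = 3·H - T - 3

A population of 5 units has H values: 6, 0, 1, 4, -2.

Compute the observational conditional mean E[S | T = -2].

Conditioning on T=-2 selects the 4 unit(s) with H ∈ {0, 1, 4, -2}. Their S values: -1, 2, 11, -7. Mean = 1.25.

1.25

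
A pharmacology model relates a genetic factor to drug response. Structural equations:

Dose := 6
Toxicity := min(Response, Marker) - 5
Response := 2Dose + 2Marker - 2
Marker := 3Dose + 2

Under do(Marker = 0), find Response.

The intervention breaks the incoming arrows to Marker: Marker := 3Dose + 2 no longer applies, and Marker = 0.
Response = 2Dose + 2Marker - 2  [with Dose=6, Marker=0]  = 10

10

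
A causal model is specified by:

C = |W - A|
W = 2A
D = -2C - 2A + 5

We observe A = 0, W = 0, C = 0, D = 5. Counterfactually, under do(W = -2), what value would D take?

1

Under do(W=-2), the mechanism W = 2A is discarded; W is fixed at -2.
C = |W - A|  [with W=-2, A=0]  = 2
D = -2C - 2A + 5  [with C=2, A=0]  = 1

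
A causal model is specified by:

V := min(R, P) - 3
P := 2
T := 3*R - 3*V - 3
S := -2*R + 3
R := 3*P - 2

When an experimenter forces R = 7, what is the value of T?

do(R=7) replaces the equation R := 3*P - 2 with the constant R = 7.
V = min(R, P) - 3  [with R=7, P=2]  = -1
T = 3*R - 3*V - 3  [with R=7, V=-1]  = 21

21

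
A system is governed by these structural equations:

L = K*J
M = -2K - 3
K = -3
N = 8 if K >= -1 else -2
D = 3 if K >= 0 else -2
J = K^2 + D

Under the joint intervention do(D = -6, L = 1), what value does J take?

3

The joint intervention fixes D = -6, L = 1, removing each variable's own equation.
J = K^2 + D  [with K=-3, D=-6]  = 3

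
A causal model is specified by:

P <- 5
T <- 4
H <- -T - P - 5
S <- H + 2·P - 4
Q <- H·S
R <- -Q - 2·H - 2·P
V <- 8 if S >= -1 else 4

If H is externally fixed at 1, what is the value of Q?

7

do(H=1) replaces the equation H <- -T - P - 5 with the constant H = 1.
S = H + 2·P - 4  [with H=1, P=5]  = 7
Q = H·S  [with H=1, S=7]  = 7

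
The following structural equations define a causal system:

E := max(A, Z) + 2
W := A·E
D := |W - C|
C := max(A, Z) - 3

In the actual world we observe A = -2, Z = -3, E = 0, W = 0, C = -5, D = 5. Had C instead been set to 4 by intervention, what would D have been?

4

The intervention breaks the incoming arrows to C: C := max(A, Z) - 3 no longer applies, and C = 4.
E = max(A, Z) + 2  [with A=-2, Z=-3]  = 0
W = A·E  [with A=-2, E=0]  = 0
D = |W - C|  [with W=0, C=4]  = 4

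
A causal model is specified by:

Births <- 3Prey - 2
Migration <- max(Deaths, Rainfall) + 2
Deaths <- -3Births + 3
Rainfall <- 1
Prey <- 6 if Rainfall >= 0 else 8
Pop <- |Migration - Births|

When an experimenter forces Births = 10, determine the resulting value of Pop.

7

The intervention breaks the incoming arrows to Births: Births <- 3Prey - 2 no longer applies, and Births = 10.
Deaths = -3Births + 3  [with Births=10]  = -27
Migration = max(Deaths, Rainfall) + 2  [with Deaths=-27, Rainfall=1]  = 3
Pop = |Migration - Births|  [with Migration=3, Births=10]  = 7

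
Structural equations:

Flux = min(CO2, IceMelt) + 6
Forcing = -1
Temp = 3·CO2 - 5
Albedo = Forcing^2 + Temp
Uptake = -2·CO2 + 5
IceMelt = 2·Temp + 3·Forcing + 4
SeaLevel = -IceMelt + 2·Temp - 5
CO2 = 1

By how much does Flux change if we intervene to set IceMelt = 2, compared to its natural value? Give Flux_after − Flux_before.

The intervention breaks the incoming arrows to IceMelt: IceMelt = 2·Temp + 3·Forcing + 4 no longer applies, and IceMelt = 2.
Flux = min(CO2, IceMelt) + 6  [with CO2=1, IceMelt=2]  = 7
Without intervention: Temp = 3·CO2 - 5  [with CO2=1]  = -2; IceMelt = 2·Temp + 3·Forcing + 4  [with Temp=-2, Forcing=-1]  = -3; Flux = min(CO2, IceMelt) + 6  [with CO2=1, IceMelt=-3]  = 3.
Change = 7 − 3 = 4.

4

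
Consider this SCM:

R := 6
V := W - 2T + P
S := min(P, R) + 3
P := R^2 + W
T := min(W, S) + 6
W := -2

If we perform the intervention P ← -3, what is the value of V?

The intervention breaks the incoming arrows to P: P := R^2 + W no longer applies, and P = -3.
S = min(P, R) + 3  [with P=-3, R=6]  = 0
T = min(W, S) + 6  [with W=-2, S=0]  = 4
V = W - 2T + P  [with W=-2, T=4, P=-3]  = -13

-13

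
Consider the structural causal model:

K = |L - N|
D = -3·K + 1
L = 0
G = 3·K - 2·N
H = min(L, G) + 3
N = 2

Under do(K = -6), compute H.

The intervention breaks the incoming arrows to K: K = |L - N| no longer applies, and K = -6.
G = 3·K - 2·N  [with K=-6, N=2]  = -22
H = min(L, G) + 3  [with L=0, G=-22]  = -19

-19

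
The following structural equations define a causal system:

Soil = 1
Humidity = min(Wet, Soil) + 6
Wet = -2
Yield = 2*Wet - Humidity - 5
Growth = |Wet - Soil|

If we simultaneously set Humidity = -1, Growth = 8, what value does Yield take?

The joint intervention fixes Humidity = -1, Growth = 8, removing each variable's own equation.
Yield = 2*Wet - Humidity - 5  [with Wet=-2, Humidity=-1]  = -8

-8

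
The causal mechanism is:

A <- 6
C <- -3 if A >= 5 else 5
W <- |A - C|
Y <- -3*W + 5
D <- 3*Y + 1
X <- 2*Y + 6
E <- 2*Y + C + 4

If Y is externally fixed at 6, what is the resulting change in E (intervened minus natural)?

56

The intervention breaks the incoming arrows to Y: Y <- -3*W + 5 no longer applies, and Y = 6.
C = -3 if A >= 5 else 5  [with A=6]  = -3
E = 2*Y + C + 4  [with Y=6, C=-3]  = 13
Without intervention: C = -3 if A >= 5 else 5  [with A=6]  = -3; W = |A - C|  [with A=6, C=-3]  = 9; Y = -3*W + 5  [with W=9]  = -22; E = 2*Y + C + 4  [with Y=-22, C=-3]  = -43.
Change = 13 − (-43) = 56.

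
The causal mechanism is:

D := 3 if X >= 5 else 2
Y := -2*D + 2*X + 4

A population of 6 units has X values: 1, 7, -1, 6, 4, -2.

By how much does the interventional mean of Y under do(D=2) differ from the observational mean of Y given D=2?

Under do(D=2), D's equation is replaced by D=2 for every unit. Per-unit Y: 2, 14, -2, 12, 8, -4. Mean = 5.
E[Y|D=2] averages over only the 4 units with D=2 (X = 1, -1, 4, -2): Y = 2, -2, 8, -4, mean 1.
Difference = 5 − 1 = 4.

4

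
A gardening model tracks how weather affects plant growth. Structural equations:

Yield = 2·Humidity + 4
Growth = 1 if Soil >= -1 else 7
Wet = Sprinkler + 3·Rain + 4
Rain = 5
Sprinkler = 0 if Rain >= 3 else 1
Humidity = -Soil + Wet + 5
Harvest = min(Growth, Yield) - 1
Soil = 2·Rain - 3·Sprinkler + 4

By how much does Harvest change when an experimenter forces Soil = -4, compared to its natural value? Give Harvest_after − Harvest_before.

The intervention breaks the incoming arrows to Soil: Soil = 2·Rain - 3·Sprinkler + 4 no longer applies, and Soil = -4.
Sprinkler = 0 if Rain >= 3 else 1  [with Rain=5]  = 0
Wet = Sprinkler + 3·Rain + 4  [with Sprinkler=0, Rain=5]  = 19
Growth = 1 if Soil >= -1 else 7  [with Soil=-4]  = 7
Humidity = -Soil + Wet + 5  [with Soil=-4, Wet=19]  = 28
Yield = 2·Humidity + 4  [with Humidity=28]  = 60
Harvest = min(Growth, Yield) - 1  [with Growth=7, Yield=60]  = 6
Without intervention: Sprinkler = 0 if Rain >= 3 else 1  [with Rain=5]  = 0; Soil = 2·Rain - 3·Sprinkler + 4  [with Rain=5, Sprinkler=0]  = 14; Wet = Sprinkler + 3·Rain + 4  [with Sprinkler=0, Rain=5]  = 19; Growth = 1 if Soil >= -1 else 7  [with Soil=14]  = 1; Humidity = -Soil + Wet + 5  [with Soil=14, Wet=19]  = 10; Yield = 2·Humidity + 4  [with Humidity=10]  = 24; Harvest = min(Growth, Yield) - 1  [with Growth=1, Yield=24]  = 0.
Change = 6 − 0 = 6.

6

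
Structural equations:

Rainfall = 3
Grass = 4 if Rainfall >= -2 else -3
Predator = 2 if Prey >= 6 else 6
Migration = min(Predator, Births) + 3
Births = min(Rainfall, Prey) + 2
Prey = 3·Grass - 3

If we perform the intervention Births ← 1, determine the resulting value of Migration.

4

The intervention breaks the incoming arrows to Births: Births = min(Rainfall, Prey) + 2 no longer applies, and Births = 1.
Grass = 4 if Rainfall >= -2 else -3  [with Rainfall=3]  = 4
Prey = 3·Grass - 3  [with Grass=4]  = 9
Predator = 2 if Prey >= 6 else 6  [with Prey=9]  = 2
Migration = min(Predator, Births) + 3  [with Predator=2, Births=1]  = 4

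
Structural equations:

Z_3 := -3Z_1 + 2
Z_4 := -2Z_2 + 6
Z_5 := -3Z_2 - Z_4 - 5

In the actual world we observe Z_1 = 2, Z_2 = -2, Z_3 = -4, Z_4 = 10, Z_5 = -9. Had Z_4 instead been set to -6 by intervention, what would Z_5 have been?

Intervening sets Z_4 = -6 and removes its equation (Z_4 := -2Z_2 + 6).
Z_5 = -3Z_2 - Z_4 - 5  [with Z_2=-2, Z_4=-6]  = 7

7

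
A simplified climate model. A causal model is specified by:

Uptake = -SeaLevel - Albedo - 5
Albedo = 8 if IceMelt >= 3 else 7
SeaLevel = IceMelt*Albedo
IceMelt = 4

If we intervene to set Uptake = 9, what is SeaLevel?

32

Under do(Uptake=9), the mechanism Uptake = -SeaLevel - Albedo - 5 is discarded; Uptake is fixed at 9.
Since SeaLevel is not a descendant of the intervened variable, it is unaffected.
Albedo = 8 if IceMelt >= 3 else 7  [with IceMelt=4]  = 8
SeaLevel = IceMelt*Albedo  [with IceMelt=4, Albedo=8]  = 32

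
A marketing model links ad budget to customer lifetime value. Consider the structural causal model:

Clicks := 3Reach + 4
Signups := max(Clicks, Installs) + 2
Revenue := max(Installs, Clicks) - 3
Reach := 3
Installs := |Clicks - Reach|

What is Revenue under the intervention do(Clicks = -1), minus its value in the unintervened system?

do(Clicks=-1) replaces the equation Clicks := 3Reach + 4 with the constant Clicks = -1.
Installs = |Clicks - Reach|  [with Clicks=-1, Reach=3]  = 4
Revenue = max(Installs, Clicks) - 3  [with Installs=4, Clicks=-1]  = 1
Without intervention: Clicks = 3Reach + 4  [with Reach=3]  = 13; Installs = |Clicks - Reach|  [with Clicks=13, Reach=3]  = 10; Revenue = max(Installs, Clicks) - 3  [with Installs=10, Clicks=13]  = 10.
Change = 1 − 10 = -9.

-9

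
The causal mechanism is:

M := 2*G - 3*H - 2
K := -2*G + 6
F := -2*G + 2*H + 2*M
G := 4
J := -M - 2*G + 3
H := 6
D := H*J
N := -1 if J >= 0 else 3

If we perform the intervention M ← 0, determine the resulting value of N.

The intervention breaks the incoming arrows to M: M := 2*G - 3*H - 2 no longer applies, and M = 0.
J = -M - 2*G + 3  [with M=0, G=4]  = -5
N = -1 if J >= 0 else 3  [with J=-5]  = 3

3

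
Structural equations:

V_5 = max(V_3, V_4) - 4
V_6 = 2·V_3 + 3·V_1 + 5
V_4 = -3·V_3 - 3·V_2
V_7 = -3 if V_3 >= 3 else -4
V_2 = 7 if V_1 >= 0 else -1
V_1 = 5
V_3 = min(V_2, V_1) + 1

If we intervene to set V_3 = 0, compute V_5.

-4

do(V_3=0) replaces the equation V_3 = min(V_2, V_1) + 1 with the constant V_3 = 0.
V_2 = 7 if V_1 >= 0 else -1  [with V_1=5]  = 7
V_4 = -3·V_3 - 3·V_2  [with V_3=0, V_2=7]  = -21
V_5 = max(V_3, V_4) - 4  [with V_3=0, V_4=-21]  = -4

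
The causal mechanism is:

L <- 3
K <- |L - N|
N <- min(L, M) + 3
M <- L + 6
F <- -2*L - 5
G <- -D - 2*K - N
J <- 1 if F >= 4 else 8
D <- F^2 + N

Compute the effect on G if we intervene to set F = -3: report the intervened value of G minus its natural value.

112

The intervention breaks the incoming arrows to F: F <- -2*L - 5 no longer applies, and F = -3.
M = L + 6  [with L=3]  = 9
N = min(L, M) + 3  [with L=3, M=9]  = 6
K = |L - N|  [with L=3, N=6]  = 3
D = F^2 + N  [with F=-3, N=6]  = 15
G = -D - 2*K - N  [with D=15, K=3, N=6]  = -27
Without intervention: M = L + 6  [with L=3]  = 9; N = min(L, M) + 3  [with L=3, M=9]  = 6; F = -2*L - 5  [with L=3]  = -11; K = |L - N|  [with L=3, N=6]  = 3; D = F^2 + N  [with F=-11, N=6]  = 127; G = -D - 2*K - N  [with D=127, K=3, N=6]  = -139.
Change = -27 − (-139) = 112.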